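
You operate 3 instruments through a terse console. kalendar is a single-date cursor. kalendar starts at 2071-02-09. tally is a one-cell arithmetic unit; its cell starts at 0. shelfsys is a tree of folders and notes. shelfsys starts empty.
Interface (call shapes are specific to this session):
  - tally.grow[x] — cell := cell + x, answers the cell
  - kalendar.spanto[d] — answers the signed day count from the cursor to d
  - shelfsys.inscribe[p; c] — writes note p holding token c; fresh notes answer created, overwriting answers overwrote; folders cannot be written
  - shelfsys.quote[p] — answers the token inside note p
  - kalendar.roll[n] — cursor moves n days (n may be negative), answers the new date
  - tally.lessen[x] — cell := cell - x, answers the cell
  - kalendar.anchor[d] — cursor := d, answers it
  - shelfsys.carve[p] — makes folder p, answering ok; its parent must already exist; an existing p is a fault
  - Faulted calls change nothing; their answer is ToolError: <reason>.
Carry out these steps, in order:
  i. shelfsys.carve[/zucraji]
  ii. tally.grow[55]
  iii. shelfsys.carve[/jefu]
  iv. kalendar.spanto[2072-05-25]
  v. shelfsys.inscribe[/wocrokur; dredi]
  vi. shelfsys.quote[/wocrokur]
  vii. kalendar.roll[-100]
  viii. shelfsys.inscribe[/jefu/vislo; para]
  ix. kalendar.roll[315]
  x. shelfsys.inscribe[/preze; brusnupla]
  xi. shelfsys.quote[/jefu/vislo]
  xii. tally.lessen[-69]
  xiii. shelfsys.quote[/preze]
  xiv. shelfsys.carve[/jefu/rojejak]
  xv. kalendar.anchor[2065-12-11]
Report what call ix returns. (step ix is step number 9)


// 1. shelfsys.carve(p=/zucraji) : ok
// 2. tally.grow(x=55) : 55
// 3. shelfsys.carve(p=/jefu) : ok
// 4. kalendar.spanto(d=2072-05-25) : 471
// 5. shelfsys.inscribe(p=/wocrokur, c=dredi) : created
// 6. shelfsys.quote(p=/wocrokur) : dredi
// 7. kalendar.roll(n=-100) : 2070-11-01
// 8. shelfsys.inscribe(p=/jefu/vislo, c=para) : created
// 9. kalendar.roll(n=315) : 2071-09-12
// 10. shelfsys.inscribe(p=/preze, c=brusnupla) : created
// 11. shelfsys.quote(p=/jefu/vislo) : para
// 12. tally.lessen(x=-69) : 124
// 13. shelfsys.quote(p=/preze) : brusnupla
// 14. shelfsys.carve(p=/jefu/rojejak) : ok
// 15. kalendar.anchor(d=2065-12-11) : 2065-12-11

Answer: 2071-09-12


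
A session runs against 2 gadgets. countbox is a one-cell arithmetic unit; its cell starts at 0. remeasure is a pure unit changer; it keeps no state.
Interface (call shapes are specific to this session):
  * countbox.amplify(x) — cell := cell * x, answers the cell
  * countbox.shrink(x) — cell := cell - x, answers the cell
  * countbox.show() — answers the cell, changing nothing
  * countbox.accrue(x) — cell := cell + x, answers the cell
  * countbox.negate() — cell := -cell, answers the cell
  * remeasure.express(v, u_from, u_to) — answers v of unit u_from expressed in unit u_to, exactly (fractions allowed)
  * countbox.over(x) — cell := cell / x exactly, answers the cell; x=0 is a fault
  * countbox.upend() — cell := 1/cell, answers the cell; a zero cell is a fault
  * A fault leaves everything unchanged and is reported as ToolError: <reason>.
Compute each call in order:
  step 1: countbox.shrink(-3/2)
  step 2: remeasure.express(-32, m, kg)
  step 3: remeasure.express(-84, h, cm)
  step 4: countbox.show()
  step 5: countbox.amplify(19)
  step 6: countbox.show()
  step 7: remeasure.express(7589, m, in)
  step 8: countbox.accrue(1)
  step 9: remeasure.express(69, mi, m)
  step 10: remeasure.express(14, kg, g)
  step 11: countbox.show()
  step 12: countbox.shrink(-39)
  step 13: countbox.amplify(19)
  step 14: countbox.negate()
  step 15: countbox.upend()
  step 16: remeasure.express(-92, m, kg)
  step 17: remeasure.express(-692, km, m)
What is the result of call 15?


# shrink(-3/2) ~> 3/2
# express(-32, m, kg) ~> ToolError: incompatible units
# express(-84, h, cm) ~> ToolError: incompatible units
# show() ~> 3/2
# amplify(19) ~> 57/2
# show() ~> 57/2
# express(7589, m, in) ~> 37945000/127
# accrue(1) ~> 59/2
# express(69, mi, m) ~> 13880592/125
# express(14, kg, g) ~> 14000
# show() ~> 59/2
# shrink(-39) ~> 137/2
# amplify(19) ~> 2603/2
# negate() ~> -2603/2
# upend() ~> -2/2603
# express(-92, m, kg) ~> ToolError: incompatible units
# express(-692, km, m) ~> -692000

Answer: -2/2603


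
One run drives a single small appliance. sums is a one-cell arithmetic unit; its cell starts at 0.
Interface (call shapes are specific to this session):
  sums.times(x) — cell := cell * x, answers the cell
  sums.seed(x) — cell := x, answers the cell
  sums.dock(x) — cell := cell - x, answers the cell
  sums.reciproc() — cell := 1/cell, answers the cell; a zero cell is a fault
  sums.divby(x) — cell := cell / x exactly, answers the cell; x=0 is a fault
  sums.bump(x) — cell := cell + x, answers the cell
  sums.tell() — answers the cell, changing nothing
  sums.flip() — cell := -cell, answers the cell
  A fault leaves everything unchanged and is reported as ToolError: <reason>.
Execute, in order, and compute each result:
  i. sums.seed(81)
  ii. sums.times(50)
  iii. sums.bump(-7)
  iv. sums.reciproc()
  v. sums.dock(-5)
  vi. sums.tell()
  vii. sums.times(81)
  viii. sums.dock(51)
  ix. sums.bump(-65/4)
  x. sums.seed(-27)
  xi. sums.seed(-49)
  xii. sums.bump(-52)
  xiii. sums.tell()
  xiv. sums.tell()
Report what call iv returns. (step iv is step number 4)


>>> sums.seed x→81
:: 81
>>> sums.times x→50
:: 4050
>>> sums.bump x→-7
:: 4043
>>> sums.reciproc
:: 1/4043
>>> sums.dock x→-5
:: 20216/4043
>>> sums.tell
:: 20216/4043
>>> sums.times x→81
:: 1637496/4043
>>> sums.dock x→51
:: 1431303/4043
>>> sums.bump x→-65/4
:: 5462417/16172
>>> sums.seed x→-27
:: -27
>>> sums.seed x→-49
:: -49
>>> sums.bump x→-52
:: -101
>>> sums.tell
:: -101
>>> sums.tell
:: -101

Answer: 1/4043


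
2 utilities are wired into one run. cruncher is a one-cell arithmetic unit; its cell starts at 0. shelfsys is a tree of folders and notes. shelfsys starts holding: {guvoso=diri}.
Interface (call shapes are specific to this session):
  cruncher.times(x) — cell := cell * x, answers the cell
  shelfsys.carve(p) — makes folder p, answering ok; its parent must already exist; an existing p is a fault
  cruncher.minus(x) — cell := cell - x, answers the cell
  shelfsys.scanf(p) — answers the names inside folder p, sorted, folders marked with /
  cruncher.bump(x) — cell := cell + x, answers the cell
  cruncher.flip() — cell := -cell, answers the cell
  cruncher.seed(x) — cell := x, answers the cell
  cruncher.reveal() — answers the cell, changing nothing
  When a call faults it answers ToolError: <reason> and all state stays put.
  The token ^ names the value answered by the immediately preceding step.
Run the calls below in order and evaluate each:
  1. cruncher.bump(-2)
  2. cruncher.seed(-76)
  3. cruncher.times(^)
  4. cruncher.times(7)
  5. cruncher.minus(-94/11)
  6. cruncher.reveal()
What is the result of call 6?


Answer: 444846/11

Derivation:
// 1. cruncher.bump(x: -2) => -2
// 2. cruncher.seed(x: -76) => -76
// 3. cruncher.times(x: ^) => 5776
// 4. cruncher.times(x: 7) => 40432
// 5. cruncher.minus(x: -94/11) => 444846/11
// 6. cruncher.reveal() => 444846/11


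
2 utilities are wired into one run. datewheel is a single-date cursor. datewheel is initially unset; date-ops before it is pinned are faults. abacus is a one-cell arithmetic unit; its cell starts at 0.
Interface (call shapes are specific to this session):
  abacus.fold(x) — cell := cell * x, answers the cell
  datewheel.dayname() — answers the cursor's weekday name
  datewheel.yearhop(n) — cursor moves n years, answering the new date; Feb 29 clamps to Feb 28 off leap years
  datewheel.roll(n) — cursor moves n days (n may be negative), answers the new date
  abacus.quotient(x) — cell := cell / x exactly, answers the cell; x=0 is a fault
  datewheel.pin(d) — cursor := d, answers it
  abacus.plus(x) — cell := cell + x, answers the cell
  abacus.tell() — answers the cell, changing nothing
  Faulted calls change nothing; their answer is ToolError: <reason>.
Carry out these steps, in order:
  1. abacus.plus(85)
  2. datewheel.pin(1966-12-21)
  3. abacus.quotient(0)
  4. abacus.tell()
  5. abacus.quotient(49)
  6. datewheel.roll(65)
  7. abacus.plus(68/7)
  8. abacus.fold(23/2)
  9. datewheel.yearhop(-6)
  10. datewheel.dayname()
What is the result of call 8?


Answer: 12903/98

Derivation:
-- 1. abacus.plus(x=85) => 85
-- 2. datewheel.pin(d=1966-12-21) => 1966-12-21
-- 3. abacus.quotient(x=0) => ToolError: division by zero
-- 4. abacus.tell() => 85
-- 5. abacus.quotient(x=49) => 85/49
-- 6. datewheel.roll(n=65) => 1967-02-24
-- 7. abacus.plus(x=68/7) => 561/49
-- 8. abacus.fold(x=23/2) => 12903/98
-- 9. datewheel.yearhop(n=-6) => 1961-02-24
-- 10. datewheel.dayname() => Friday


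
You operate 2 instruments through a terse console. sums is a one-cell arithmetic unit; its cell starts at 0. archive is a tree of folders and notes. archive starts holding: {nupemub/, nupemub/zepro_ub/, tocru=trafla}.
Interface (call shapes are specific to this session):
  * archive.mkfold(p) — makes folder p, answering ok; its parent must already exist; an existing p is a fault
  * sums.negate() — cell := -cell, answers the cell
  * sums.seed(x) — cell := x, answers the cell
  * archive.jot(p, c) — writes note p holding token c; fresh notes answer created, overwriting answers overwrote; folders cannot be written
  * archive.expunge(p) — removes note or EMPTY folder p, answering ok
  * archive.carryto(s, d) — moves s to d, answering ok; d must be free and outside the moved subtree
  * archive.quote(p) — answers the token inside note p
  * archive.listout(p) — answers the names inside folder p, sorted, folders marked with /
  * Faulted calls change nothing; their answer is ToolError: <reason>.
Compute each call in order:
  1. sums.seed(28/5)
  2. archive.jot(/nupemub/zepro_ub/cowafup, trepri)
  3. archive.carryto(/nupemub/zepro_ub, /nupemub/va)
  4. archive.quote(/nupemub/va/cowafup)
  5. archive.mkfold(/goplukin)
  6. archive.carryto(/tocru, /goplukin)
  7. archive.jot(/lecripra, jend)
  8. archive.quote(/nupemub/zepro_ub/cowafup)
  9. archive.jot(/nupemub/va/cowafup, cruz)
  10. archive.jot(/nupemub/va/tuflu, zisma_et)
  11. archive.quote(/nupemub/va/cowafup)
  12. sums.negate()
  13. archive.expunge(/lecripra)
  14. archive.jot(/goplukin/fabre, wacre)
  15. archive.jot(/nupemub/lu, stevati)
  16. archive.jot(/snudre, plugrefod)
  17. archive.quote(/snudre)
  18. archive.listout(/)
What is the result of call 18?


Answer: [goplukin/, nupemub/, snudre, tocru]

Derivation:
>> seed(x=28/5)
<< 28/5
>> jot(p=/nupemub/zepro_ub/cowafup, c=trepri)
<< created
>> carryto(s=/nupemub/zepro_ub, d=/nupemub/va)
<< ok
>> quote(p=/nupemub/va/cowafup)
<< trepri
>> mkfold(p=/goplukin)
<< ok
>> carryto(s=/tocru, d=/goplukin)
<< ToolError: exists
>> jot(p=/lecripra, c=jend)
<< created
>> quote(p=/nupemub/zepro_ub/cowafup)
<< ToolError: not found
>> jot(p=/nupemub/va/cowafup, c=cruz)
<< overwrote
>> jot(p=/nupemub/va/tuflu, c=zisma_et)
<< created
>> quote(p=/nupemub/va/cowafup)
<< cruz
>> negate()
<< -28/5
>> expunge(p=/lecripra)
<< ok
>> jot(p=/goplukin/fabre, c=wacre)
<< created
>> jot(p=/nupemub/lu, c=stevati)
<< created
>> jot(p=/snudre, c=plugrefod)
<< created
>> quote(p=/snudre)
<< plugrefod
>> listout(p=/)
<< [goplukin/, nupemub/, snudre, tocru]


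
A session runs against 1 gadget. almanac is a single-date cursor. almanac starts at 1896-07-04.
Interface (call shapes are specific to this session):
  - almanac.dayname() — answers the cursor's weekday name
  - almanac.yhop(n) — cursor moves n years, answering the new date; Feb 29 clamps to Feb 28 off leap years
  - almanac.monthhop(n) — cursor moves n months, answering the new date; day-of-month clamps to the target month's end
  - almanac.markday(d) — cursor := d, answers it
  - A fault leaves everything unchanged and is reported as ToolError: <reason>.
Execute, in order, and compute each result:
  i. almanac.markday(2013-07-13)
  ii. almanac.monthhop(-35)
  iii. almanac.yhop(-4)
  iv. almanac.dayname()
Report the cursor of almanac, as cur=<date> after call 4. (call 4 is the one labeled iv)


Answer: cur=2006-08-13

Derivation:
// 1. almanac.markday(2013-07-13) == 2013-07-13
// 2. almanac.monthhop(-35) == 2010-08-13
// 3. almanac.yhop(-4) == 2006-08-13
// 4. almanac.dayname() == Sunday


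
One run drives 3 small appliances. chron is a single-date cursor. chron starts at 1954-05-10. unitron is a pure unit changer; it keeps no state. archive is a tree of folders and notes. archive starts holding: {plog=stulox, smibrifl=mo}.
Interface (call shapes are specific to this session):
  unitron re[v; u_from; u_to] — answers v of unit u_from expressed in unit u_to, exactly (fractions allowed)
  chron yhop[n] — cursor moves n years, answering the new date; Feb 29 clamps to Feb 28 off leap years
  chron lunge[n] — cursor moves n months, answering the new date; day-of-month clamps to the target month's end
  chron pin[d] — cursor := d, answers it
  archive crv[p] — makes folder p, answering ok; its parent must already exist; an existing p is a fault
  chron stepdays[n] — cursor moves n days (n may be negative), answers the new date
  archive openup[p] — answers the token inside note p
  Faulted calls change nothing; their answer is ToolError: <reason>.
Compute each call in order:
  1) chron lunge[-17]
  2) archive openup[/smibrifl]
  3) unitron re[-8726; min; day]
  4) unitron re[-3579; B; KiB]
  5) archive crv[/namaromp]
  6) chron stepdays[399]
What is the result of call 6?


Answer: 1954-01-13

Derivation:
-> chron lunge(n→-17)
<- 1952-12-10
-> archive openup(p→/smibrifl)
<- mo
-> unitron re(v→-8726, u_from→min, u_to→day)
<- -4363/720
-> unitron re(v→-3579, u_from→B, u_to→KiB)
<- -3579/1024
-> archive crv(p→/namaromp)
<- ok
-> chron stepdays(n→399)
<- 1954-01-13


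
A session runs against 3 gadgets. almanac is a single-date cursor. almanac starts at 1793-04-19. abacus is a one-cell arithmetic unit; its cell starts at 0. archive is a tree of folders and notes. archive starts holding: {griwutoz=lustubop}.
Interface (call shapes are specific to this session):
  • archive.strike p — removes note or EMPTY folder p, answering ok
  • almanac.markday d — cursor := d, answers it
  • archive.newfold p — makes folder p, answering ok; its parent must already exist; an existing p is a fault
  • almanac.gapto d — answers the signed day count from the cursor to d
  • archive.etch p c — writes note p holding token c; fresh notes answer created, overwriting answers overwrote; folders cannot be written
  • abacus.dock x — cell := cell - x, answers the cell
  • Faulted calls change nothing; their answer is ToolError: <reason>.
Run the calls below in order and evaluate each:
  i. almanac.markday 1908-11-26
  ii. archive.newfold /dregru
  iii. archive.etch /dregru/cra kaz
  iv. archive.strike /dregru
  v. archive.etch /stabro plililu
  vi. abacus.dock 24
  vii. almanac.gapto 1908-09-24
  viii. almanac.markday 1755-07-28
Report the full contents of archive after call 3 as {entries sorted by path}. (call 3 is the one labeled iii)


[in] markday d=1908-11-26
:: 1908-11-26
[in] newfold p=/dregru
:: ok
[in] etch p=/dregru/cra c=kaz
:: created
[in] strike p=/dregru
:: ToolError: not empty
[in] etch p=/stabro c=plililu
:: created
[in] dock x=24
:: -24
[in] gapto d=1908-09-24
:: -63
[in] markday d=1755-07-28
:: 1755-07-28

Answer: {dregru/, dregru/cra=kaz, griwutoz=lustubop}


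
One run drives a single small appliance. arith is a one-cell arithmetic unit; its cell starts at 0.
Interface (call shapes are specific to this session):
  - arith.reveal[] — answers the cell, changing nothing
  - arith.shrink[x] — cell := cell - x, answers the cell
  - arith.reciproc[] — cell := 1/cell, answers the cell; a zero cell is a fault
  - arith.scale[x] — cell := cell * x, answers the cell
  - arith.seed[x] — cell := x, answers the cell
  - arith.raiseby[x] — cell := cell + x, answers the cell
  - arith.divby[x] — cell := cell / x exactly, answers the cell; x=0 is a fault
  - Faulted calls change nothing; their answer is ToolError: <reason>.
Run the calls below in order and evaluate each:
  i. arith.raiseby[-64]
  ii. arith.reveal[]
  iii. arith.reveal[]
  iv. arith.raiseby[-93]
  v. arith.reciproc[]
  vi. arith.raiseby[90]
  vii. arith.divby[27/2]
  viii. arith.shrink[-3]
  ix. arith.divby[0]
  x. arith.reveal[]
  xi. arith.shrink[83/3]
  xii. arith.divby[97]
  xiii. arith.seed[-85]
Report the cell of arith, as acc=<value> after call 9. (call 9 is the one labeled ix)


Answer: acc=40975/4239

Derivation:
% 1. arith.raiseby(x: -64) ~> -64
% 2. arith.reveal() ~> -64
% 3. arith.reveal() ~> -64
% 4. arith.raiseby(x: -93) ~> -157
% 5. arith.reciproc() ~> -1/157
% 6. arith.raiseby(x: 90) ~> 14129/157
% 7. arith.divby(x: 27/2) ~> 28258/4239
% 8. arith.shrink(x: -3) ~> 40975/4239
% 9. arith.divby(x: 0) ~> ToolError: division by zero
% 10. arith.reveal() ~> 40975/4239
% 11. arith.shrink(x: 83/3) ~> -76304/4239
% 12. arith.divby(x: 97) ~> -76304/411183
% 13. arith.seed(x: -85) ~> -85


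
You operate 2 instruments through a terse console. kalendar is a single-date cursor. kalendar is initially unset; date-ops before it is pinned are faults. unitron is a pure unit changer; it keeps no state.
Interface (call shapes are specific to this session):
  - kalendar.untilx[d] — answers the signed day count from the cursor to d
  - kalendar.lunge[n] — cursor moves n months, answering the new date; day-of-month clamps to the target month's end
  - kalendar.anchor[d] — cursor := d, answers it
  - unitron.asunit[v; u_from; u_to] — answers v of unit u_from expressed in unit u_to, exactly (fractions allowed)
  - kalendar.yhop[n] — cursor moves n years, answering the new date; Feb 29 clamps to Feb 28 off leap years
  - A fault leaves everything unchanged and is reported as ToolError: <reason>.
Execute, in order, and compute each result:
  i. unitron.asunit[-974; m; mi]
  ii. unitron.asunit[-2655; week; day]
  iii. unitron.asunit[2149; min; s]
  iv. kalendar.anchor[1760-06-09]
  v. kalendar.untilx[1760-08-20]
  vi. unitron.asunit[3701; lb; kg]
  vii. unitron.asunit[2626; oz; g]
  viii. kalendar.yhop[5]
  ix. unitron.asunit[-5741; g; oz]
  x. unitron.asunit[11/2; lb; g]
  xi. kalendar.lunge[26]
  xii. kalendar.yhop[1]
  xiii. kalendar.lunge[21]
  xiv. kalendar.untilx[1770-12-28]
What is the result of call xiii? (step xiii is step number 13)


Answer: 1770-05-09

Derivation:
# asunit(v→-974, u_from→m, u_to→mi) : -60875/100584
# asunit(v→-2655, u_from→week, u_to→day) : -18585
# asunit(v→2149, u_from→min, u_to→s) : 128940
# anchor(d→1760-06-09) : 1760-06-09
# untilx(d→1760-08-20) : 72
# asunit(v→3701, u_from→lb, u_to→kg) : 167874536137/100000000
# asunit(v→2626, u_from→oz, u_to→g) : 59556678181/800000
# yhop(n→5) : 1765-06-09
# asunit(v→-5741, u_from→g, u_to→oz) : -9185600000/45359237
# asunit(v→11/2, u_from→lb, u_to→g) : 498951607/200000
# lunge(n→26) : 1767-08-09
# yhop(n→1) : 1768-08-09
# lunge(n→21) : 1770-05-09
# untilx(d→1770-12-28) : 233


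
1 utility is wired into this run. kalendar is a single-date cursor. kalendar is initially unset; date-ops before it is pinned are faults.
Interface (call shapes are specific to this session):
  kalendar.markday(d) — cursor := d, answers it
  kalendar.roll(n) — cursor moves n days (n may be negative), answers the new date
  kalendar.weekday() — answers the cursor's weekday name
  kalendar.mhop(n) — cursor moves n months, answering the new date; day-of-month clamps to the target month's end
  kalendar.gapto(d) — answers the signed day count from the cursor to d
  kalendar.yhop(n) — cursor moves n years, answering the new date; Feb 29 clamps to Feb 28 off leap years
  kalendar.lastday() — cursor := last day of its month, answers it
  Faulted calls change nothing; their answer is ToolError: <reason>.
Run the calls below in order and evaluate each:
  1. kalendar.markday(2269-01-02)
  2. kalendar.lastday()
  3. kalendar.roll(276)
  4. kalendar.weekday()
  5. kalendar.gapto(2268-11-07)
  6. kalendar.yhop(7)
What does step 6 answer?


Now I run kalendar.markday using d→2269-01-02, → 2269-01-02.
Using kalendar.lastday, and get 2269-01-31.
I call kalendar.roll using n→276, — result: 2269-11-03.
I invoke kalendar.weekday, — result: Wednesday.
I call kalendar.gapto using d→2268-11-07, → -361.
Invoking kalendar.yhop using n→7, and get 2276-11-03.

Answer: 2276-11-03


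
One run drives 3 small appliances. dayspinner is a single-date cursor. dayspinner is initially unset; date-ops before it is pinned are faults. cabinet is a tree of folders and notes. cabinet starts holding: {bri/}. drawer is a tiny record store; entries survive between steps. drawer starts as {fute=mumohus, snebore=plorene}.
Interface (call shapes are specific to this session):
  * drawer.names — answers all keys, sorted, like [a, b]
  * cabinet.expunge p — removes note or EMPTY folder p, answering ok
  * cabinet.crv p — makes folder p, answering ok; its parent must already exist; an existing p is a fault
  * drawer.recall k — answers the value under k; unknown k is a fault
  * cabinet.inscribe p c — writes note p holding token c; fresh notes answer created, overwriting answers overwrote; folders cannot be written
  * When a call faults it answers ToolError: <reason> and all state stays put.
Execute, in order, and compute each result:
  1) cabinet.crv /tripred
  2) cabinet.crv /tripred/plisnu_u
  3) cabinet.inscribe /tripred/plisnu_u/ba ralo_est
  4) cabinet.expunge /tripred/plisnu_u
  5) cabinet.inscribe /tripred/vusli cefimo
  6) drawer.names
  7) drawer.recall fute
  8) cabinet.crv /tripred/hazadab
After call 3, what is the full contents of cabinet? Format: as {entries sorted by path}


// 1. crv(p=/tripred) == ok
// 2. crv(p=/tripred/plisnu_u) == ok
// 3. inscribe(p=/tripred/plisnu_u/ba, c=ralo_est) == created
// 4. expunge(p=/tripred/plisnu_u) == ToolError: not empty
// 5. inscribe(p=/tripred/vusli, c=cefimo) == created
// 6. names() == [fute, snebore]
// 7. recall(k=fute) == mumohus
// 8. crv(p=/tripred/hazadab) == ok

Answer: {bri/, tripred/, tripred/plisnu_u/, tripred/plisnu_u/ba=ralo_est}


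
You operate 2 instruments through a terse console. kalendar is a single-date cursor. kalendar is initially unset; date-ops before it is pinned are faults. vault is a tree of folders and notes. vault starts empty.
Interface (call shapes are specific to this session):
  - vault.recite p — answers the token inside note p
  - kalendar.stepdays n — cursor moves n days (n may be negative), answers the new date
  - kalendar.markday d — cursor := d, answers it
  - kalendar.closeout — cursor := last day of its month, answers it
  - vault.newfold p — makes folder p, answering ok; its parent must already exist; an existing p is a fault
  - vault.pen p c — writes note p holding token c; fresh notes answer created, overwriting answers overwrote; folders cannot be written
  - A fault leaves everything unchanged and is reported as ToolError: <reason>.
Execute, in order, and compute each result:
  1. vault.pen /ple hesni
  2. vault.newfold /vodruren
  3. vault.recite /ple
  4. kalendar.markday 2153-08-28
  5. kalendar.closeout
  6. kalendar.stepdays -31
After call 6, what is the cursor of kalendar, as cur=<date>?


Answer: cur=2153-07-31

Derivation:
I call pen using p=/ple, c=hesni, and get created.
I use newfold using p=/vodruren, and get ok.
I use recite using p=/ple, yielding hesni.
I run markday using d=2153-08-28, and see 2153-08-28.
I invoke closeout, which returns 2153-08-31.
Now I run stepdays using n=-31, — result: 2153-07-31.


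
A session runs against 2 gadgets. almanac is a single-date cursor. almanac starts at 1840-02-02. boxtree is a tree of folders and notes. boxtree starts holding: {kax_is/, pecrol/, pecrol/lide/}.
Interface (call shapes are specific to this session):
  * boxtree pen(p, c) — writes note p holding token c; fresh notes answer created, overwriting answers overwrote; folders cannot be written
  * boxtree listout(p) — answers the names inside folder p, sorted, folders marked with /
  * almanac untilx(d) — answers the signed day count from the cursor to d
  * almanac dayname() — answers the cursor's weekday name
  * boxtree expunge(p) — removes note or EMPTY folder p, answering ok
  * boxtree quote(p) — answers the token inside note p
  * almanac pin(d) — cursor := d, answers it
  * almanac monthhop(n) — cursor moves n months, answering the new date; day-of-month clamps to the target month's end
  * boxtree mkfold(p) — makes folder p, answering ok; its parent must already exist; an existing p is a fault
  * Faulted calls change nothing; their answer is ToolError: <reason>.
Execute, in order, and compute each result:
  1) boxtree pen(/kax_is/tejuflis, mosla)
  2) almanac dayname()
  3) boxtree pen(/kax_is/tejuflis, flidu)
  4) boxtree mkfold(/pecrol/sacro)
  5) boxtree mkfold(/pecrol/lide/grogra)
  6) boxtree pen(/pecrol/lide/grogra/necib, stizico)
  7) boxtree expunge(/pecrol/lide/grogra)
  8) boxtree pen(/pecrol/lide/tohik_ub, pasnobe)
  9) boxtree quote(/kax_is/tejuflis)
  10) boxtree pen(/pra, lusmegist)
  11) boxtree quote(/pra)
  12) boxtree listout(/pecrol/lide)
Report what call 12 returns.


Act: boxtree pen[p='/kax_is/tejuflis'; c='mosla']
Obs: created
Act: almanac dayname[]
Obs: Sunday
Act: boxtree pen[p='/kax_is/tejuflis'; c='flidu']
Obs: overwrote
Act: boxtree mkfold[p='/pecrol/sacro']
Obs: ok
Act: boxtree mkfold[p='/pecrol/lide/grogra']
Obs: ok
Act: boxtree pen[p='/pecrol/lide/grogra/necib'; c='stizico']
Obs: created
Act: boxtree expunge[p='/pecrol/lide/grogra']
Obs: ToolError: not empty
Act: boxtree pen[p='/pecrol/lide/tohik_ub'; c='pasnobe']
Obs: created
Act: boxtree quote[p='/kax_is/tejuflis']
Obs: flidu
Act: boxtree pen[p='/pra'; c='lusmegist']
Obs: created
Act: boxtree quote[p='/pra']
Obs: lusmegist
Act: boxtree listout[p='/pecrol/lide']
Obs: [grogra/, tohik_ub]

Answer: [grogra/, tohik_ub]


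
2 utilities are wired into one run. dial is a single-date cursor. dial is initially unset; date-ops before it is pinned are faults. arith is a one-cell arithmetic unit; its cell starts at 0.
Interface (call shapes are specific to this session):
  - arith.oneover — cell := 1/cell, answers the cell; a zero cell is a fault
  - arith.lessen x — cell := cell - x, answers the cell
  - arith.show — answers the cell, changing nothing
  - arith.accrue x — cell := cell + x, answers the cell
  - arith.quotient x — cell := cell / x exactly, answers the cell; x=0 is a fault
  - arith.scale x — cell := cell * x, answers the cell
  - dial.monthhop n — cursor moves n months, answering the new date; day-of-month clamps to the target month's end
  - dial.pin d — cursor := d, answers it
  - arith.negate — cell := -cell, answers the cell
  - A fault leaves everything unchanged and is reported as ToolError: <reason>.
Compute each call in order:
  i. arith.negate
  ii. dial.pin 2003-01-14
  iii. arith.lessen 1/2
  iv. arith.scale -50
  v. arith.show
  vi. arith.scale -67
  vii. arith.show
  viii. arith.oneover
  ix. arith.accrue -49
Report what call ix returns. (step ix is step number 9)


-- 1. arith.negate() -> 0
-- 2. dial.pin(2003-01-14) -> 2003-01-14
-- 3. arith.lessen(1/2) -> -1/2
-- 4. arith.scale(-50) -> 25
-- 5. arith.show() -> 25
-- 6. arith.scale(-67) -> -1675
-- 7. arith.show() -> -1675
-- 8. arith.oneover() -> -1/1675
-- 9. arith.accrue(-49) -> -82076/1675

Answer: -82076/1675


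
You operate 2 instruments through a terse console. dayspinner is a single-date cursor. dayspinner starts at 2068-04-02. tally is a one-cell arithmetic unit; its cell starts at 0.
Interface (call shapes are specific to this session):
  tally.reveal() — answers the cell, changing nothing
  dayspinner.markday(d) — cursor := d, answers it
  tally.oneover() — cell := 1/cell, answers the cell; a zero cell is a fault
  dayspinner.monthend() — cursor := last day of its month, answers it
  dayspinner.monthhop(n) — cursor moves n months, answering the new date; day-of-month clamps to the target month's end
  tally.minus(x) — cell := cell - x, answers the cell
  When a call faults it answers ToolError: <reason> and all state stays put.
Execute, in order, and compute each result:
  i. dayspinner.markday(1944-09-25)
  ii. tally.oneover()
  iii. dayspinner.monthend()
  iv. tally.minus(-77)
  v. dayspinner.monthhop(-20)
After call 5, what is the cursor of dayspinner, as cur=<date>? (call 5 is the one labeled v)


I invoke dayspinner.markday using d: 1944-09-25, yielding 1944-09-25.
I invoke tally.oneover(), giving ToolError: reciprocal of zero.
Then dayspinner.monthend, which returns 1944-09-30.
I invoke tally.minus using x: -77, yielding 77.
I use dayspinner.monthhop using n: -20, giving 1943-01-30.

Answer: cur=1943-01-30


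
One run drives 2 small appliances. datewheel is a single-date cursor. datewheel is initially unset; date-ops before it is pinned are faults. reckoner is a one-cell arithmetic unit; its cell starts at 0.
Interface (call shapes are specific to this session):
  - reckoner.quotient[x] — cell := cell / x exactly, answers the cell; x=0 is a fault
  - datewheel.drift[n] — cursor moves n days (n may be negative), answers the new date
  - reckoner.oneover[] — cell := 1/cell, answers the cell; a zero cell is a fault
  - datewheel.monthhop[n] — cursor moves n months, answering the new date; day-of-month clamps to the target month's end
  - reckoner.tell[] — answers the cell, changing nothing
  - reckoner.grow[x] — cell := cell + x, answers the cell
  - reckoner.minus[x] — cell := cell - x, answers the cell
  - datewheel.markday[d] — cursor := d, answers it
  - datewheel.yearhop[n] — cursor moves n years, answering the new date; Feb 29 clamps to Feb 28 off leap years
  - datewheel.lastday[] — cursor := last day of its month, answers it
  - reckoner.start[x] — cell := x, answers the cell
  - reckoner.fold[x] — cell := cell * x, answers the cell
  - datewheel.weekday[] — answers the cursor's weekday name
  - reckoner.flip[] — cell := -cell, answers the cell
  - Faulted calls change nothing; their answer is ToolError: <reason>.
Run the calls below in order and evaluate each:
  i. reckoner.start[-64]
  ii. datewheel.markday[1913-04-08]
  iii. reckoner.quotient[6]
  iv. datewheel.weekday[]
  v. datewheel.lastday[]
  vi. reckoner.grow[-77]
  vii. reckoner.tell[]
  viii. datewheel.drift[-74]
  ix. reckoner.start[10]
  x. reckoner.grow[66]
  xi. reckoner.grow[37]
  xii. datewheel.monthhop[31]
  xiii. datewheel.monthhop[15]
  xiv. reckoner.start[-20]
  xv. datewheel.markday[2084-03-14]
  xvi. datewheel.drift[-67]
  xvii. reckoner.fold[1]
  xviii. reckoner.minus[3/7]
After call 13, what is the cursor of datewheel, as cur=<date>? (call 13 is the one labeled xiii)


==> start(x: -64)
<== -64
==> markday(d: 1913-04-08)
<== 1913-04-08
==> quotient(x: 6)
<== -32/3
==> weekday()
<== Tuesday
==> lastday()
<== 1913-04-30
==> grow(x: -77)
<== -263/3
==> tell()
<== -263/3
==> drift(n: -74)
<== 1913-02-15
==> start(x: 10)
<== 10
==> grow(x: 66)
<== 76
==> grow(x: 37)
<== 113
==> monthhop(n: 31)
<== 1915-09-15
==> monthhop(n: 15)
<== 1916-12-15
==> start(x: -20)
<== -20
==> markday(d: 2084-03-14)
<== 2084-03-14
==> drift(n: -67)
<== 2084-01-07
==> fold(x: 1)
<== -20
==> minus(x: 3/7)
<== -143/7

Answer: cur=1916-12-15


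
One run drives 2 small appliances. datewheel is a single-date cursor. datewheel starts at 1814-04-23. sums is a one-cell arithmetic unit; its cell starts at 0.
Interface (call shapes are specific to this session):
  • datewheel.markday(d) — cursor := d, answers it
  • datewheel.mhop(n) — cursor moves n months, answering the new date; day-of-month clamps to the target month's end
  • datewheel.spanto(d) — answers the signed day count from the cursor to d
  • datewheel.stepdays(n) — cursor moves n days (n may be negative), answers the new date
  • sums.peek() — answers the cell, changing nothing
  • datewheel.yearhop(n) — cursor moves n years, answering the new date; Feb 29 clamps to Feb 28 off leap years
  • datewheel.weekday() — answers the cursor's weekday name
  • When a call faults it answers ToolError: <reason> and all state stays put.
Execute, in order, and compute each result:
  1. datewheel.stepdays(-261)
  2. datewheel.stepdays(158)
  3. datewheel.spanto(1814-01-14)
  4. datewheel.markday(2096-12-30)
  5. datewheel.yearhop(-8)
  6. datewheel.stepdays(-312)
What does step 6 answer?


Answer: 2088-02-22

Derivation:
;; stepdays(-261) => 1813-08-05
;; stepdays(158) => 1814-01-10
;; spanto(1814-01-14) => 4
;; markday(2096-12-30) => 2096-12-30
;; yearhop(-8) => 2088-12-30
;; stepdays(-312) => 2088-02-22


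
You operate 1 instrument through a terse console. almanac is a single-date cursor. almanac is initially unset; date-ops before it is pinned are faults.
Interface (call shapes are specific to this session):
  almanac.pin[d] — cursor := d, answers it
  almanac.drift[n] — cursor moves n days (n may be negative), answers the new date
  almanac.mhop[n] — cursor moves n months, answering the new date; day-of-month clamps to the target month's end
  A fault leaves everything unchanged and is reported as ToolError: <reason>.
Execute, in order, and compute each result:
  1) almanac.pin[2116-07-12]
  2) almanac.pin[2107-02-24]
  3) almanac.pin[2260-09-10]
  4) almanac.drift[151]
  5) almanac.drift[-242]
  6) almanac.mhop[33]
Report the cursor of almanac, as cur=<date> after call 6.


Answer: cur=2263-03-11

Derivation:
→ almanac.pin(d=2116-07-12)
← 2116-07-12
→ almanac.pin(d=2107-02-24)
← 2107-02-24
→ almanac.pin(d=2260-09-10)
← 2260-09-10
→ almanac.drift(n=151)
← 2261-02-08
→ almanac.drift(n=-242)
← 2260-06-11
→ almanac.mhop(n=33)
← 2263-03-11


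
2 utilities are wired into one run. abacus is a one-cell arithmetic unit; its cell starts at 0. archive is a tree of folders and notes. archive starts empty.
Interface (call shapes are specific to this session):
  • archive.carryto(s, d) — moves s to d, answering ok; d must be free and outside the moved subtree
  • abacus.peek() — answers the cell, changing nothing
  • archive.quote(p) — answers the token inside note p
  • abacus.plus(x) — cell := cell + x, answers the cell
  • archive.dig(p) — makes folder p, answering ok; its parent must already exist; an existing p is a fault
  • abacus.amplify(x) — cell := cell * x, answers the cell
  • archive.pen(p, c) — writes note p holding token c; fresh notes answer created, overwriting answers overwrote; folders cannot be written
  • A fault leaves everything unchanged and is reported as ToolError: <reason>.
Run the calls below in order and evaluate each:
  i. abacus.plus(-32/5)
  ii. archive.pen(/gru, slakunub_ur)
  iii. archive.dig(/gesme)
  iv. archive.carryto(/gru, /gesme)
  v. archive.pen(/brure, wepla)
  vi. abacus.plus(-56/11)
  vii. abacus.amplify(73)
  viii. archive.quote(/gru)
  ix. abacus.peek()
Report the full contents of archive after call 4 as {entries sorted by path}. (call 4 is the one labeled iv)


==> abacus.plus(x→-32/5)
<== -32/5
==> archive.pen(p→/gru, c→slakunub_ur)
<== created
==> archive.dig(p→/gesme)
<== ok
==> archive.carryto(s→/gru, d→/gesme)
<== ToolError: exists
==> archive.pen(p→/brure, c→wepla)
<== created
==> abacus.plus(x→-56/11)
<== -632/55
==> abacus.amplify(x→73)
<== -46136/55
==> archive.quote(p→/gru)
<== slakunub_ur
==> abacus.peek()
<== -46136/55

Answer: {gesme/, gru=slakunub_ur}


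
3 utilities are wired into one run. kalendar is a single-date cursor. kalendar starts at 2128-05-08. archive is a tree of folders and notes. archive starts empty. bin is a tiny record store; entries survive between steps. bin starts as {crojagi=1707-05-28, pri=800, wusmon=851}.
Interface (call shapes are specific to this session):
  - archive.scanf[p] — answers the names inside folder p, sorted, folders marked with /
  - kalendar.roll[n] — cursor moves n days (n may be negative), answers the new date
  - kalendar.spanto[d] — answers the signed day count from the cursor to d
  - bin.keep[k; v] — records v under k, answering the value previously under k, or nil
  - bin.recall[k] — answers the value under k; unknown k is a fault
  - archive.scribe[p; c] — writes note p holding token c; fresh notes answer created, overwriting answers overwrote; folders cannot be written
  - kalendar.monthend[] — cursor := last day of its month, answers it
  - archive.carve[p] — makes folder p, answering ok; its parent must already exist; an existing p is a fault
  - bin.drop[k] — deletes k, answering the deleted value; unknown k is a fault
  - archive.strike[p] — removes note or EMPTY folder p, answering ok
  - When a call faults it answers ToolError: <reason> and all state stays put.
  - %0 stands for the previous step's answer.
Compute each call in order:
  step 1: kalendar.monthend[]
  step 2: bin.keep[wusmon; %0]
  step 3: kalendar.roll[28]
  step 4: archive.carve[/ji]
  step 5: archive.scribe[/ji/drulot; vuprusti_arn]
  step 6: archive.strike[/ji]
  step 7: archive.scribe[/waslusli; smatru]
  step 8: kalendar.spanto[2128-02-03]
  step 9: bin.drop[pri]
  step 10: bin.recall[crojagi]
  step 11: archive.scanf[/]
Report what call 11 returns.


-- kalendar.monthend() ~> 2128-05-31
-- bin.keep(wusmon, %0) ~> 851
-- kalendar.roll(28) ~> 2128-06-28
-- archive.carve(/ji) ~> ok
-- archive.scribe(/ji/drulot, vuprusti_arn) ~> created
-- archive.strike(/ji) ~> ToolError: not empty
-- archive.scribe(/waslusli, smatru) ~> created
-- kalendar.spanto(2128-02-03) ~> -146
-- bin.drop(pri) ~> 800
-- bin.recall(crojagi) ~> 1707-05-28
-- archive.scanf(/) ~> [ji/, waslusli]

Answer: [ji/, waslusli]


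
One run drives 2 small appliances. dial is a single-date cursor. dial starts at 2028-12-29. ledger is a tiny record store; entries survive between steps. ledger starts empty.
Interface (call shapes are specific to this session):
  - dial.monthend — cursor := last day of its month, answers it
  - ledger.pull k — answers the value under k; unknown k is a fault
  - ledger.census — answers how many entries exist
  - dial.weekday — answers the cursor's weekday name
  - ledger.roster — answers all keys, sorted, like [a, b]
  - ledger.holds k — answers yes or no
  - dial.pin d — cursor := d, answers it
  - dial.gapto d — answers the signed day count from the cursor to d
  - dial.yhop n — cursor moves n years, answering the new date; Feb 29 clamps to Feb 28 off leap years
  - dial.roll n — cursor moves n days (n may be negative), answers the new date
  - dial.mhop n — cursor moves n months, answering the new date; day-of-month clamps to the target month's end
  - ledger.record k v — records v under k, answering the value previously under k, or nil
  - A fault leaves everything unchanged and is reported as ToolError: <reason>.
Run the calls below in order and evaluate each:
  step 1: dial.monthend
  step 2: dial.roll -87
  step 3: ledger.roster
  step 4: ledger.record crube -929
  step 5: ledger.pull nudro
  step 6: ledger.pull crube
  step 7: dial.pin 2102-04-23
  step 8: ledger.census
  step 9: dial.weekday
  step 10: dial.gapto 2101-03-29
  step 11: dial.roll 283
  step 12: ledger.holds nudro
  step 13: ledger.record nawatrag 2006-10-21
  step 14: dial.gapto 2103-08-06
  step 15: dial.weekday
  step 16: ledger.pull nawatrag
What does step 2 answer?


Answer: 2028-10-05

Derivation:
! 1. monthend() => 2028-12-31
! 2. roll(-87) => 2028-10-05
! 3. roster() => []
! 4. record(crube, -929) => nil
! 5. pull(nudro) => ToolError: no such key nudro
! 6. pull(crube) => -929
! 7. pin(2102-04-23) => 2102-04-23
! 8. census() => 1
! 9. weekday() => Sunday
! 10. gapto(2101-03-29) => -390
! 11. roll(283) => 2103-01-31
! 12. holds(nudro) => no
! 13. record(nawatrag, 2006-10-21) => nil
! 14. gapto(2103-08-06) => 187
! 15. weekday() => Wednesday
! 16. pull(nawatrag) => 2006-10-21


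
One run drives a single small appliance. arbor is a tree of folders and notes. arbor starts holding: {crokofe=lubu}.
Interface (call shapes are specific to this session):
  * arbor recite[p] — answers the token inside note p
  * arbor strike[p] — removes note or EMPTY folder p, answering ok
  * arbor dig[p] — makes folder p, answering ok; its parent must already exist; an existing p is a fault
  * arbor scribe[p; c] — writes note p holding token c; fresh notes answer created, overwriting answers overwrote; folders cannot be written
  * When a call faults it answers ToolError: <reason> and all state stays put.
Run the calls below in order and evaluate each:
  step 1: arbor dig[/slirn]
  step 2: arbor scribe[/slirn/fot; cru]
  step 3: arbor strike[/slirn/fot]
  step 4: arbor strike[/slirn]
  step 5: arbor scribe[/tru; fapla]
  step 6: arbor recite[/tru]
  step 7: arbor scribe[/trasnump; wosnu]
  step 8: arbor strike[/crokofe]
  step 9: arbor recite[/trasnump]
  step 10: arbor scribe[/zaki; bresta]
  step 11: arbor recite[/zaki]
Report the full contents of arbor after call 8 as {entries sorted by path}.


-> arbor dig(p: /slirn)
<- ok
-> arbor scribe(p: /slirn/fot, c: cru)
<- created
-> arbor strike(p: /slirn/fot)
<- ok
-> arbor strike(p: /slirn)
<- ok
-> arbor scribe(p: /tru, c: fapla)
<- created
-> arbor recite(p: /tru)
<- fapla
-> arbor scribe(p: /trasnump, c: wosnu)
<- created
-> arbor strike(p: /crokofe)
<- ok
-> arbor recite(p: /trasnump)
<- wosnu
-> arbor scribe(p: /zaki, c: bresta)
<- created
-> arbor recite(p: /zaki)
<- bresta

Answer: {trasnump=wosnu, tru=fapla}
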